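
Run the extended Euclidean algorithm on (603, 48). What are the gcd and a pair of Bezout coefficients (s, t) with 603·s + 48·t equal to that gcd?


Euclidean algorithm on (603, 48) — divide until remainder is 0:
  603 = 12 · 48 + 27
  48 = 1 · 27 + 21
  27 = 1 · 21 + 6
  21 = 3 · 6 + 3
  6 = 2 · 3 + 0
gcd(603, 48) = 3.
Track Bezout coefficients alongside the remainders: start with r₀ = 603 = a·1 + b·0 (s = 1, t = 0) and r₁ = 48 = a·0 + b·1 (s = 0, t = 1); each new remainder r_{k+1} = r_{k-1} − q_k·r_k inherits s_{k+1} = s_{k-1} − q_k·s_k, t_{k+1} = t_{k-1} − q_k·t_k, so r_k = a·s_k + b·t_k at every step:
  q = 12: r = 27, s = 1 − 12·0 = 1, t = 0 − 12·1 = -12  (check: 603·1 + 48·(-12) = 27)
  q = 1: r = 21, s = 0 − 1·1 = -1, t = 1 − 1·(-12) = 13  (check: 603·(-1) + 48·13 = 21)
  q = 1: r = 6, s = 1 − 1·(-1) = 2, t = -12 − 1·13 = -25  (check: 603·2 + 48·(-25) = 6)
  q = 3: r = 3, s = -1 − 3·2 = -7, t = 13 − 3·(-25) = 88  (check: 603·(-7) + 48·88 = 3)
The row with r = 3 (the gcd) gives the Bezout coefficients s = -7, t = 88.
Result: 603 · (-7) + 48 · (88) = 3.

gcd(603, 48) = 3; s = -7, t = 88 (check: 603·(-7) + 48·88 = 3).


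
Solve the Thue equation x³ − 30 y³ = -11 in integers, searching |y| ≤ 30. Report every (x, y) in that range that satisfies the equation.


The equation is x³ - 30y³ = -11. For fixed y, x³ = 30·y³ − 11, so a solution requires the RHS to be a perfect cube.
Strategy: iterate y from -30 to 30, compute RHS = 30·y³ − 11, and check whether it is a (positive or negative) perfect cube.
Check small values of y:
  y = 0: RHS = -11 is not a perfect cube.
  y = 1: RHS = 19 is not a perfect cube.
  y = -1: RHS = -41 is not a perfect cube.
  y = 2: RHS = 229 is not a perfect cube.
  y = -2: RHS = -251 is not a perfect cube.
  y = 3: RHS = 799 is not a perfect cube.
  y = -3: RHS = -821 is not a perfect cube.
Continuing the search up to |y| = 30 finds no solutions either.
No (x, y) in the scanned range satisfies the equation.

No integer solutions with |y| ≤ 30.


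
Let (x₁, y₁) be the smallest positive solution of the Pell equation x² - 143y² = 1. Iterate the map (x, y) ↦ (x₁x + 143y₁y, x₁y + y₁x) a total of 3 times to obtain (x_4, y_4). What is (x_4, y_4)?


Step 1: Find the fundamental solution (x₁, y₁) of x² - 143y² = 1.
  Expand √143 as a continued fraction. a₀ = ⌊√143⌋ = 11; iterate m_{k+1} = d_k·a_k − m_k, d_{k+1} = (143 − m_{k+1}²)/d_k, a_{k+1} = ⌊(a₀ + m_{k+1})/d_{k+1}⌋ (starting m₀ = 0, d₀ = 1), with convergents p_k = a_k·p_{k-1} + p_{k-2}, q_k = a_k·q_{k-1} + q_{k-2} (p₋₁ = 1, q₋₁ = 0):
  k = 0: a₀ = 11; p₀/q₀ = 11/1; p₀² − 143·q₀² = 121 − 143 = -22.
  k = 1: m = 11, d = 22, a = ⌊(11 + 11)/22⌋ = 1; p/q = (1·11 + 1)/(1·1 + 0) = 12/1; p² − 143·q² = 144 − 143 = 1.
  The first convergent with p² − 143·q² = 1 gives the fundamental solution (x₁, y₁) = (12, 1).
Step 2: Apply the recurrence (x_{n+1}, y_{n+1}) = (x₁x_n + 143y₁y_n, x₁y_n + y₁x_n) repeatedly.
  From (x_1, y_1) = (12, 1): x_2 = 12·12 + 143·1·1 = 287; y_2 = 12·1 + 1·12 = 24.
  From (x_2, y_2) = (287, 24): x_3 = 12·287 + 143·1·24 = 6876; y_3 = 12·24 + 1·287 = 575.
  From (x_3, y_3) = (6876, 575): x_4 = 12·6876 + 143·1·575 = 164737; y_4 = 12·575 + 1·6876 = 13776.
Step 3: Verify x_4² - 143·y_4² = 27138279169 - 27138279168 = 1 (should be 1). ✓

(x_1, y_1) = (12, 1); (x_4, y_4) = (164737, 13776).


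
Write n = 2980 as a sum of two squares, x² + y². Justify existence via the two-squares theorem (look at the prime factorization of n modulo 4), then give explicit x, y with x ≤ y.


Step 1: Factor n = 2980 = 2^2 · 5 · 149.
Step 2: Check the mod-4 condition on each prime factor: 2 = 2 (special); 5 ≡ 1 (mod 4), exponent 1; 149 ≡ 1 (mod 4), exponent 1.
All primes ≡ 3 (mod 4) appear to even exponent (or don't appear), so by the two-squares theorem n IS expressible as a sum of two squares.
Step 3: Build a representation. Group n = k² · m with k = 2 and m = 5 · 149 = 745 (a product of primes ≡ 1 (mod 4)); a representation of m scales to one of n via (k·x)² + (k·y)² = k²(x² + y²). Each prime p ≡ 1 (mod 4) is itself a sum of two squares; find a² by testing p − a² for a perfect square:
  5: 5 − 1² = 4 = 2² ⇒ 5 = 1² + 2².
  149: 149 − 1² = 148, 149 − 2² = 145, 149 − 3² = 140, 149 − 4² = 133, 149 − 5² = 124, 149 − 6² = 113, 149 − 7² = 100 = 10² ⇒ 149 = 7² + 10².
  Combine using the Brahmagupta–Fibonacci identity (a² + b²)(c² + d²) = (ac − bd)² + (ad + bc)² = (ac + bd)² + (ad − bc)²:
  5 · 149 = 745: from (1² + 2²)(7² + 10²), take (1·7 − 2·10, 1·10 + 2·7) = (7 − 20, 10 + 14) = (-13, 24); dropping signs (only squares matter) gives (13, 24); check 13² + 24² = 169 + 576 = 745 ✓.
  Scale by k = 2: (2·13, 2·24) = (26, 48).
Step 4: Order so x ≤ y and verify: 26² + 48² = 676 + 2304 = 2980 = n. ✓

n = 2980 = 26² + 48² (one valid representation with x ≤ y).


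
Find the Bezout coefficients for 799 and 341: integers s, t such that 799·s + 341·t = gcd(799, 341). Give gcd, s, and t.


Euclidean algorithm on (799, 341) — divide until remainder is 0:
  799 = 2 · 341 + 117
  341 = 2 · 117 + 107
  117 = 1 · 107 + 10
  107 = 10 · 10 + 7
  10 = 1 · 7 + 3
  7 = 2 · 3 + 1
  3 = 3 · 1 + 0
gcd(799, 341) = 1.
Track Bezout coefficients alongside the remainders: start with r₀ = 799 = a·1 + b·0 (s = 1, t = 0) and r₁ = 341 = a·0 + b·1 (s = 0, t = 1); each new remainder r_{k+1} = r_{k-1} − q_k·r_k inherits s_{k+1} = s_{k-1} − q_k·s_k, t_{k+1} = t_{k-1} − q_k·t_k, so r_k = a·s_k + b·t_k at every step:
  q = 2: r = 117, s = 1 − 2·0 = 1, t = 0 − 2·1 = -2  (check: 799·1 + 341·(-2) = 117)
  q = 2: r = 107, s = 0 − 2·1 = -2, t = 1 − 2·(-2) = 5  (check: 799·(-2) + 341·5 = 107)
  q = 1: r = 10, s = 1 − 1·(-2) = 3, t = -2 − 1·5 = -7  (check: 799·3 + 341·(-7) = 10)
  q = 10: r = 7, s = -2 − 10·3 = -32, t = 5 − 10·(-7) = 75  (check: 799·(-32) + 341·75 = 7)
  q = 1: r = 3, s = 3 − 1·(-32) = 35, t = -7 − 1·75 = -82  (check: 799·35 + 341·(-82) = 3)
  q = 2: r = 1, s = -32 − 2·35 = -102, t = 75 − 2·(-82) = 239  (check: 799·(-102) + 341·239 = 1)
The row with r = 1 (the gcd) gives the Bezout coefficients s = -102, t = 239.
Result: 799 · (-102) + 341 · (239) = 1.

gcd(799, 341) = 1; s = -102, t = 239 (check: 799·(-102) + 341·239 = 1).


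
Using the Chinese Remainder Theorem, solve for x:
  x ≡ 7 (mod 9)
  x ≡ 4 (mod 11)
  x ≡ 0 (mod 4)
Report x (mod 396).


Moduli 9, 11, 4 are pairwise coprime; by CRT there is a unique solution modulo M = 9 · 11 · 4 = 396.
Solve pairwise, accumulating the modulus:
  Start with x ≡ 7 (mod 9).
  Combine with x ≡ 4 (mod 11): since gcd(9, 11) = 1, we get a unique residue mod 99.
    Write x = 7 + 9·t and substitute into x ≡ 4 (mod 11): 9·t ≡ 4 − 7 = -3 (mod 11).
    Reduce coefficients mod 11: 9·t ≡ 8 (mod 11).
    The inverse of 9 mod 11 is 5 (since 9·5 = 45 = 4·11 + 1), so t ≡ 5·8 = 40 ≡ 7 (mod 11).
    Then x = 7 + 9·7 = 70, valid modulo lcm(9, 11) = 99: x ≡ 70 (mod 99).
  Combine with x ≡ 0 (mod 4): since gcd(99, 4) = 1, we get a unique residue mod 396.
    Write x = 70 + 99·t and substitute into x ≡ 0 (mod 4): 99·t ≡ 0 − 70 = -70 (mod 4).
    Reduce coefficients mod 4: 3·t ≡ 2 (mod 4).
    The inverse of 3 mod 4 is 3 (since 3·3 = 9 = 2·4 + 1), so t ≡ 3·2 = 6 ≡ 2 (mod 4).
    Then x = 70 + 99·2 = 268, valid modulo lcm(99, 4) = 396: x ≡ 268 (mod 396).
Verify: 268 mod 9 = 7 ✓, 268 mod 11 = 4 ✓, 268 mod 4 = 0 ✓.

x ≡ 268 (mod 396).


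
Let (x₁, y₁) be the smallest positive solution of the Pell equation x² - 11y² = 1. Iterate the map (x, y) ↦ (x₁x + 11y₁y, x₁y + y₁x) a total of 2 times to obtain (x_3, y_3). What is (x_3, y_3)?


Step 1: Find the fundamental solution (x₁, y₁) of x² - 11y² = 1.
  Expand √11 as a continued fraction. a₀ = ⌊√11⌋ = 3; iterate m_{k+1} = d_k·a_k − m_k, d_{k+1} = (11 − m_{k+1}²)/d_k, a_{k+1} = ⌊(a₀ + m_{k+1})/d_{k+1}⌋ (starting m₀ = 0, d₀ = 1), with convergents p_k = a_k·p_{k-1} + p_{k-2}, q_k = a_k·q_{k-1} + q_{k-2} (p₋₁ = 1, q₋₁ = 0):
  k = 0: a₀ = 3; p₀/q₀ = 3/1; p₀² − 11·q₀² = 9 − 11 = -2.
  k = 1: m = 3, d = 2, a = ⌊(3 + 3)/2⌋ = 3; p/q = (3·3 + 1)/(3·1 + 0) = 10/3; p² − 11·q² = 100 − 99 = 1.
  The first convergent with p² − 11·q² = 1 gives the fundamental solution (x₁, y₁) = (10, 3).
Step 2: Apply the recurrence (x_{n+1}, y_{n+1}) = (x₁x_n + 11y₁y_n, x₁y_n + y₁x_n) repeatedly.
  From (x_1, y_1) = (10, 3): x_2 = 10·10 + 11·3·3 = 199; y_2 = 10·3 + 3·10 = 60.
  From (x_2, y_2) = (199, 60): x_3 = 10·199 + 11·3·60 = 3970; y_3 = 10·60 + 3·199 = 1197.
Step 3: Verify x_3² - 11·y_3² = 15760900 - 15760899 = 1 (should be 1). ✓

(x_1, y_1) = (10, 3); (x_3, y_3) = (3970, 1197).


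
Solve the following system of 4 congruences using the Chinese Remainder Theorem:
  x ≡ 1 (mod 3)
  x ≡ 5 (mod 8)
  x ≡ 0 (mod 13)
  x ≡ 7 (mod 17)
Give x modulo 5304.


Product of moduli M = 3 · 8 · 13 · 17 = 5304.
Merge one congruence at a time:
  Start: x ≡ 1 (mod 3).
  Combine with x ≡ 5 (mod 8); new modulus lcm = 24.
    Write x = 1 + 3·t and substitute into x ≡ 5 (mod 8): 3·t ≡ 5 − 1 = 4 (mod 8).
    The inverse of 3 mod 8 is 3 (since 3·3 = 9 = 1·8 + 1), so t ≡ 3·4 = 12 ≡ 4 (mod 8).
    Then x = 1 + 3·4 = 13, valid modulo lcm(3, 8) = 24: x ≡ 13 (mod 24).
  Combine with x ≡ 0 (mod 13); new modulus lcm = 312.
    Write x = 13 + 24·t and substitute into x ≡ 0 (mod 13): 24·t ≡ 0 − 13 = -13 (mod 13).
    Reduce coefficients mod 13: 11·t ≡ 0 (mod 13).
    The inverse of 11 mod 13 is 6 (since 11·6 = 66 = 5·13 + 1), so t ≡ 6·0 = 0 ≡ 0 (mod 13).
    Then x = 13 + 24·0 = 13, valid modulo lcm(24, 13) = 312: x ≡ 13 (mod 312).
  Combine with x ≡ 7 (mod 17); new modulus lcm = 5304.
    Write x = 13 + 312·t and substitute into x ≡ 7 (mod 17): 312·t ≡ 7 − 13 = -6 (mod 17).
    Reduce coefficients mod 17: 6·t ≡ 11 (mod 17).
    The inverse of 6 mod 17 is 3 (since 6·3 = 18 = 1·17 + 1), so t ≡ 3·11 = 33 ≡ 16 (mod 17).
    Then x = 13 + 312·16 = 5005, valid modulo lcm(312, 17) = 5304: x ≡ 5005 (mod 5304).
Verify against each original: 5005 mod 3 = 1, 5005 mod 8 = 5, 5005 mod 13 = 0, 5005 mod 17 = 7.

x ≡ 5005 (mod 5304).


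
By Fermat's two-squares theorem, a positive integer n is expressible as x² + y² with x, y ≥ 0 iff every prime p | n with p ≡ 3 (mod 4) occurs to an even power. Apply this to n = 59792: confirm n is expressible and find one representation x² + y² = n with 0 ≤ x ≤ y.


Step 1: Factor n = 59792 = 2^4 · 37 · 101.
Step 2: Check the mod-4 condition on each prime factor: 2 = 2 (special); 37 ≡ 1 (mod 4), exponent 1; 101 ≡ 1 (mod 4), exponent 1.
All primes ≡ 3 (mod 4) appear to even exponent (or don't appear), so by the two-squares theorem n IS expressible as a sum of two squares.
Step 3: Build a representation. Group n = k² · m with k = 4 and m = 37 · 101 = 3737 (a product of primes ≡ 1 (mod 4)); a representation of m scales to one of n via (k·x)² + (k·y)² = k²(x² + y²). Each prime p ≡ 1 (mod 4) is itself a sum of two squares; find a² by testing p − a² for a perfect square:
  37: 37 − 1² = 36 = 6² ⇒ 37 = 1² + 6².
  101: 101 − 1² = 100 = 10² ⇒ 101 = 1² + 10².
  Combine using the Brahmagupta–Fibonacci identity (a² + b²)(c² + d²) = (ac − bd)² + (ad + bc)² = (ac + bd)² + (ad − bc)²:
  37 · 101 = 3737: from (1² + 6²)(1² + 10²), take (1·1 − 6·10, 1·10 + 6·1) = (1 − 60, 10 + 6) = (-59, 16); dropping signs (only squares matter) gives (59, 16); check 59² + 16² = 3481 + 256 = 3737 ✓.
  Scale by k = 4: (4·59, 4·16) = (236, 64).
Step 4: Order so x ≤ y and verify: 64² + 236² = 4096 + 55696 = 59792 = n. ✓

n = 59792 = 64² + 236² (one valid representation with x ≤ y).


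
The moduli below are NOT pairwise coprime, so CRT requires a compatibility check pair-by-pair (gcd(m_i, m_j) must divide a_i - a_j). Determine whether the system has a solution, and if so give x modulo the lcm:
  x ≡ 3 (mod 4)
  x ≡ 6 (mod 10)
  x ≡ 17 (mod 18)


Moduli 4, 10, 18 are not pairwise coprime, so CRT works modulo lcm(m_i) when all pairwise compatibility conditions hold.
Pairwise compatibility: gcd(m_i, m_j) must divide a_i - a_j for every pair.
Merge one congruence at a time:
  Start: x ≡ 3 (mod 4).
  Combine with x ≡ 6 (mod 10): gcd(4, 10) = 2, and 6 - 3 = 3 is NOT divisible by 2.
    ⇒ system is inconsistent (no integer solution).

No solution (the system is inconsistent).


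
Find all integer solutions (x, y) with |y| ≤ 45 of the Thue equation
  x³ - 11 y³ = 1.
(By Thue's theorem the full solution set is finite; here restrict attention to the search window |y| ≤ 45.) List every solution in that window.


The equation is x³ - 11y³ = 1. For fixed y, x³ = 11·y³ + 1, so a solution requires the RHS to be a perfect cube.
Strategy: iterate y from -45 to 45, compute RHS = 11·y³ + 1, and check whether it is a (positive or negative) perfect cube.
Check small values of y:
  y = 0: RHS = 1 = (1)³ ⇒ x = 1 works.
  y = 1: RHS = 12 is not a perfect cube.
  y = -1: RHS = -10 is not a perfect cube.
  y = 2: RHS = 89 is not a perfect cube.
  y = -2: RHS = -87 is not a perfect cube.
  y = 3: RHS = 298 is not a perfect cube.
  y = -3: RHS = -296 is not a perfect cube.
Continuing the search up to |y| = 45 finds no further solutions beyond those listed.
Collected solutions: (1, 0).

Solutions (with |y| ≤ 45): (1, 0).


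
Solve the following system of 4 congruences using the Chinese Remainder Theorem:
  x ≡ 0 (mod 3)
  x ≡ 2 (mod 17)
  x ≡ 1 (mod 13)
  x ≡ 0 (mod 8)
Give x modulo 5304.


Product of moduli M = 3 · 17 · 13 · 8 = 5304.
Merge one congruence at a time:
  Start: x ≡ 0 (mod 3).
  Combine with x ≡ 2 (mod 17); new modulus lcm = 51.
    Write x = 0 + 3·t and substitute into x ≡ 2 (mod 17): 3·t ≡ 2 − 0 = 2 (mod 17).
    The inverse of 3 mod 17 is 6 (since 3·6 = 18 = 1·17 + 1), so t ≡ 6·2 = 12 ≡ 12 (mod 17).
    Then x = 0 + 3·12 = 36, valid modulo lcm(3, 17) = 51: x ≡ 36 (mod 51).
  Combine with x ≡ 1 (mod 13); new modulus lcm = 663.
    Write x = 36 + 51·t and substitute into x ≡ 1 (mod 13): 51·t ≡ 1 − 36 = -35 (mod 13).
    Reduce coefficients mod 13: 12·t ≡ 4 (mod 13).
    The inverse of 12 mod 13 is 12 (since 12·12 = 144 = 11·13 + 1), so t ≡ 12·4 = 48 ≡ 9 (mod 13).
    Then x = 36 + 51·9 = 495, valid modulo lcm(51, 13) = 663: x ≡ 495 (mod 663).
  Combine with x ≡ 0 (mod 8); new modulus lcm = 5304.
    Write x = 495 + 663·t and substitute into x ≡ 0 (mod 8): 663·t ≡ 0 − 495 = -495 (mod 8).
    Reduce coefficients mod 8: 7·t ≡ 1 (mod 8).
    The inverse of 7 mod 8 is 7 (since 7·7 = 49 = 6·8 + 1), so t ≡ 7·1 = 7 ≡ 7 (mod 8).
    Then x = 495 + 663·7 = 5136, valid modulo lcm(663, 8) = 5304: x ≡ 5136 (mod 5304).
Verify against each original: 5136 mod 3 = 0, 5136 mod 17 = 2, 5136 mod 13 = 1, 5136 mod 8 = 0.

x ≡ 5136 (mod 5304).


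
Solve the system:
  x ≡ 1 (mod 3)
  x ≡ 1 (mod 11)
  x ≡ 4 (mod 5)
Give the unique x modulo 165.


Moduli 3, 11, 5 are pairwise coprime; by CRT there is a unique solution modulo M = 3 · 11 · 5 = 165.
Solve pairwise, accumulating the modulus:
  Start with x ≡ 1 (mod 3).
  Combine with x ≡ 1 (mod 11): since gcd(3, 11) = 1, we get a unique residue mod 33.
    Write x = 1 + 3·t and substitute into x ≡ 1 (mod 11): 3·t ≡ 1 − 1 = 0 (mod 11).
    The inverse of 3 mod 11 is 4 (since 3·4 = 12 = 1·11 + 1), so t ≡ 4·0 = 0 ≡ 0 (mod 11).
    Then x = 1 + 3·0 = 1, valid modulo lcm(3, 11) = 33: x ≡ 1 (mod 33).
  Combine with x ≡ 4 (mod 5): since gcd(33, 5) = 1, we get a unique residue mod 165.
    Write x = 1 + 33·t and substitute into x ≡ 4 (mod 5): 33·t ≡ 4 − 1 = 3 (mod 5).
    Reduce coefficients mod 5: 3·t ≡ 3 (mod 5).
    The inverse of 3 mod 5 is 2 (since 3·2 = 6 = 1·5 + 1), so t ≡ 2·3 = 6 ≡ 1 (mod 5).
    Then x = 1 + 33·1 = 34, valid modulo lcm(33, 5) = 165: x ≡ 34 (mod 165).
Verify: 34 mod 3 = 1 ✓, 34 mod 11 = 1 ✓, 34 mod 5 = 4 ✓.

x ≡ 34 (mod 165).


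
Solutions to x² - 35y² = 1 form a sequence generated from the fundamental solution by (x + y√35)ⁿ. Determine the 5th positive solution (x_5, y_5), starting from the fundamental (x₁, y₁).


Step 1: Find the fundamental solution (x₁, y₁) of x² - 35y² = 1.
  Expand √35 as a continued fraction. a₀ = ⌊√35⌋ = 5; iterate m_{k+1} = d_k·a_k − m_k, d_{k+1} = (35 − m_{k+1}²)/d_k, a_{k+1} = ⌊(a₀ + m_{k+1})/d_{k+1}⌋ (starting m₀ = 0, d₀ = 1), with convergents p_k = a_k·p_{k-1} + p_{k-2}, q_k = a_k·q_{k-1} + q_{k-2} (p₋₁ = 1, q₋₁ = 0):
  k = 0: a₀ = 5; p₀/q₀ = 5/1; p₀² − 35·q₀² = 25 − 35 = -10.
  k = 1: m = 5, d = 10, a = ⌊(5 + 5)/10⌋ = 1; p/q = (1·5 + 1)/(1·1 + 0) = 6/1; p² − 35·q² = 36 − 35 = 1.
  The first convergent with p² − 35·q² = 1 gives the fundamental solution (x₁, y₁) = (6, 1).
Step 2: Apply the recurrence (x_{n+1}, y_{n+1}) = (x₁x_n + 35y₁y_n, x₁y_n + y₁x_n) repeatedly.
  From (x_1, y_1) = (6, 1): x_2 = 6·6 + 35·1·1 = 71; y_2 = 6·1 + 1·6 = 12.
  From (x_2, y_2) = (71, 12): x_3 = 6·71 + 35·1·12 = 846; y_3 = 6·12 + 1·71 = 143.
  From (x_3, y_3) = (846, 143): x_4 = 6·846 + 35·1·143 = 10081; y_4 = 6·143 + 1·846 = 1704.
  From (x_4, y_4) = (10081, 1704): x_5 = 6·10081 + 35·1·1704 = 120126; y_5 = 6·1704 + 1·10081 = 20305.
Step 3: Verify x_5² - 35·y_5² = 14430255876 - 14430255875 = 1 (should be 1). ✓

(x_1, y_1) = (6, 1); (x_5, y_5) = (120126, 20305).


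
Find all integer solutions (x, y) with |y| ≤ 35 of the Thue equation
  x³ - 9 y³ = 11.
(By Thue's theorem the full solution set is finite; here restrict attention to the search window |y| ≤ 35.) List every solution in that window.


The equation is x³ - 9y³ = 11. For fixed y, x³ = 9·y³ + 11, so a solution requires the RHS to be a perfect cube.
Strategy: iterate y from -35 to 35, compute RHS = 9·y³ + 11, and check whether it is a (positive or negative) perfect cube.
Check small values of y:
  y = 0: RHS = 11 is not a perfect cube.
  y = 1: RHS = 20 is not a perfect cube.
  y = -1: RHS = 2 is not a perfect cube.
  y = 2: RHS = 83 is not a perfect cube.
  y = -2: RHS = -61 is not a perfect cube.
  y = 3: RHS = 254 is not a perfect cube.
  y = -3: RHS = -232 is not a perfect cube.
Continuing the search up to |y| = 35 finds no solutions either.
No (x, y) in the scanned range satisfies the equation.

No integer solutions with |y| ≤ 35.


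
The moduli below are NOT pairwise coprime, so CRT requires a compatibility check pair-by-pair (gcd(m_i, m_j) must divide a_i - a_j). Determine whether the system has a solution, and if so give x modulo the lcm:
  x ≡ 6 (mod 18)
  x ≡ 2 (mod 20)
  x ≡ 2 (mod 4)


Moduli 18, 20, 4 are not pairwise coprime, so CRT works modulo lcm(m_i) when all pairwise compatibility conditions hold.
Pairwise compatibility: gcd(m_i, m_j) must divide a_i - a_j for every pair.
Merge one congruence at a time:
  Start: x ≡ 6 (mod 18).
  Combine with x ≡ 2 (mod 20): gcd(18, 20) = 2; 2 - 6 = -4, which IS divisible by 2, so compatible.
    Write x = 6 + 18·t and substitute into x ≡ 2 (mod 20): 18·t ≡ 2 − 6 = -4 (mod 20).
    Divide the congruence (and modulus) by g = 2: 9·t ≡ -2 (mod 10).
    Reduce coefficients mod 10: 9·t ≡ 8 (mod 10).
    The inverse of 9 mod 10 is 9 (since 9·9 = 81 = 8·10 + 1), so t ≡ 9·8 = 72 ≡ 2 (mod 10).
    Then x = 6 + 18·2 = 42, valid modulo lcm(18, 20) = 180: x ≡ 42 (mod 180).
  Combine with x ≡ 2 (mod 4): gcd(180, 4) = 4; 2 - 42 = -40, which IS divisible by 4, so compatible.
    Write x = 42 + 180·t and substitute into x ≡ 2 (mod 4): 180·t ≡ 2 − 42 = -40 (mod 4).
    Divide the congruence (and modulus) by g = 4: 45·t ≡ -10 (mod 1).
    Modulo 1 every t works; take t = 0.
    Then x = 42 + 180·0 = 42, valid modulo lcm(180, 4) = 180: x ≡ 42 (mod 180).
Verify: 42 mod 18 = 6, 42 mod 20 = 2, 42 mod 4 = 2.

x ≡ 42 (mod 180).


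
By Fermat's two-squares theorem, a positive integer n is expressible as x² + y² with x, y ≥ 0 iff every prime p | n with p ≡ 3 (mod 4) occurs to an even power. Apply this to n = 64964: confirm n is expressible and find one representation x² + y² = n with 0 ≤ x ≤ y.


Step 1: Factor n = 64964 = 2^2 · 109 · 149.
Step 2: Check the mod-4 condition on each prime factor: 2 = 2 (special); 109 ≡ 1 (mod 4), exponent 1; 149 ≡ 1 (mod 4), exponent 1.
All primes ≡ 3 (mod 4) appear to even exponent (or don't appear), so by the two-squares theorem n IS expressible as a sum of two squares.
Step 3: Build a representation. Group n = k² · m with k = 2 and m = 109 · 149 = 16241 (a product of primes ≡ 1 (mod 4)); a representation of m scales to one of n via (k·x)² + (k·y)² = k²(x² + y²). Each prime p ≡ 1 (mod 4) is itself a sum of two squares; find a² by testing p − a² for a perfect square:
  109: 109 − 1² = 108, 109 − 2² = 105, 109 − 3² = 100 = 10² ⇒ 109 = 3² + 10².
  149: 149 − 1² = 148, 149 − 2² = 145, 149 − 3² = 140, 149 − 4² = 133, 149 − 5² = 124, 149 − 6² = 113, 149 − 7² = 100 = 10² ⇒ 149 = 7² + 10².
  Combine using the Brahmagupta–Fibonacci identity (a² + b²)(c² + d²) = (ac − bd)² + (ad + bc)² = (ac + bd)² + (ad − bc)²:
  109 · 149 = 16241: from (3² + 10²)(7² + 10²), take (3·7 − 10·10, 3·10 + 10·7) = (21 − 100, 30 + 70) = (-79, 100); dropping signs (only squares matter) gives (79, 100); check 79² + 100² = 6241 + 10000 = 16241 ✓.
  Scale by k = 2: (2·79, 2·100) = (158, 200).
Step 4: Order so x ≤ y and verify: 158² + 200² = 24964 + 40000 = 64964 = n. ✓

n = 64964 = 158² + 200² (one valid representation with x ≤ y).


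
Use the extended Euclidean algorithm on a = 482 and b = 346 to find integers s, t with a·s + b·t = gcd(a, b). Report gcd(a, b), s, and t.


Euclidean algorithm on (482, 346) — divide until remainder is 0:
  482 = 1 · 346 + 136
  346 = 2 · 136 + 74
  136 = 1 · 74 + 62
  74 = 1 · 62 + 12
  62 = 5 · 12 + 2
  12 = 6 · 2 + 0
gcd(482, 346) = 2.
Track Bezout coefficients alongside the remainders: start with r₀ = 482 = a·1 + b·0 (s = 1, t = 0) and r₁ = 346 = a·0 + b·1 (s = 0, t = 1); each new remainder r_{k+1} = r_{k-1} − q_k·r_k inherits s_{k+1} = s_{k-1} − q_k·s_k, t_{k+1} = t_{k-1} − q_k·t_k, so r_k = a·s_k + b·t_k at every step:
  q = 1: r = 136, s = 1 − 1·0 = 1, t = 0 − 1·1 = -1  (check: 482·1 + 346·(-1) = 136)
  q = 2: r = 74, s = 0 − 2·1 = -2, t = 1 − 2·(-1) = 3  (check: 482·(-2) + 346·3 = 74)
  q = 1: r = 62, s = 1 − 1·(-2) = 3, t = -1 − 1·3 = -4  (check: 482·3 + 346·(-4) = 62)
  q = 1: r = 12, s = -2 − 1·3 = -5, t = 3 − 1·(-4) = 7  (check: 482·(-5) + 346·7 = 12)
  q = 5: r = 2, s = 3 − 5·(-5) = 28, t = -4 − 5·7 = -39  (check: 482·28 + 346·(-39) = 2)
The row with r = 2 (the gcd) gives the Bezout coefficients s = 28, t = -39.
Result: 482 · (28) + 346 · (-39) = 2.

gcd(482, 346) = 2; s = 28, t = -39 (check: 482·28 + 346·(-39) = 2).


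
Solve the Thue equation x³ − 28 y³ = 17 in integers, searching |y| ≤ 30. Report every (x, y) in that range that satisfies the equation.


The equation is x³ - 28y³ = 17. For fixed y, x³ = 28·y³ + 17, so a solution requires the RHS to be a perfect cube.
Strategy: iterate y from -30 to 30, compute RHS = 28·y³ + 17, and check whether it is a (positive or negative) perfect cube.
Check small values of y:
  y = 0: RHS = 17 is not a perfect cube.
  y = 1: RHS = 45 is not a perfect cube.
  y = -1: RHS = -11 is not a perfect cube.
  y = 2: RHS = 241 is not a perfect cube.
  y = -2: RHS = -207 is not a perfect cube.
  y = 3: RHS = 773 is not a perfect cube.
  y = -3: RHS = -739 is not a perfect cube.
Continuing the search up to |y| = 30 finds no solutions either.
No (x, y) in the scanned range satisfies the equation.

No integer solutions with |y| ≤ 30.


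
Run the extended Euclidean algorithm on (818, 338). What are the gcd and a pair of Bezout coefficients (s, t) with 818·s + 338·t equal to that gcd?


Euclidean algorithm on (818, 338) — divide until remainder is 0:
  818 = 2 · 338 + 142
  338 = 2 · 142 + 54
  142 = 2 · 54 + 34
  54 = 1 · 34 + 20
  34 = 1 · 20 + 14
  20 = 1 · 14 + 6
  14 = 2 · 6 + 2
  6 = 3 · 2 + 0
gcd(818, 338) = 2.
Track Bezout coefficients alongside the remainders: start with r₀ = 818 = a·1 + b·0 (s = 1, t = 0) and r₁ = 338 = a·0 + b·1 (s = 0, t = 1); each new remainder r_{k+1} = r_{k-1} − q_k·r_k inherits s_{k+1} = s_{k-1} − q_k·s_k, t_{k+1} = t_{k-1} − q_k·t_k, so r_k = a·s_k + b·t_k at every step:
  q = 2: r = 142, s = 1 − 2·0 = 1, t = 0 − 2·1 = -2  (check: 818·1 + 338·(-2) = 142)
  q = 2: r = 54, s = 0 − 2·1 = -2, t = 1 − 2·(-2) = 5  (check: 818·(-2) + 338·5 = 54)
  q = 2: r = 34, s = 1 − 2·(-2) = 5, t = -2 − 2·5 = -12  (check: 818·5 + 338·(-12) = 34)
  q = 1: r = 20, s = -2 − 1·5 = -7, t = 5 − 1·(-12) = 17  (check: 818·(-7) + 338·17 = 20)
  q = 1: r = 14, s = 5 − 1·(-7) = 12, t = -12 − 1·17 = -29  (check: 818·12 + 338·(-29) = 14)
  q = 1: r = 6, s = -7 − 1·12 = -19, t = 17 − 1·(-29) = 46  (check: 818·(-19) + 338·46 = 6)
  q = 2: r = 2, s = 12 − 2·(-19) = 50, t = -29 − 2·46 = -121  (check: 818·50 + 338·(-121) = 2)
The row with r = 2 (the gcd) gives the Bezout coefficients s = 50, t = -121.
Result: 818 · (50) + 338 · (-121) = 2.

gcd(818, 338) = 2; s = 50, t = -121 (check: 818·50 + 338·(-121) = 2).


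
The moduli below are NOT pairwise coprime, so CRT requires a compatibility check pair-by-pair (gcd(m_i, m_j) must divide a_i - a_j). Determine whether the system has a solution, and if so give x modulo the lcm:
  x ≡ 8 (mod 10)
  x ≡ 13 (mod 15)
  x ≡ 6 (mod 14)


Moduli 10, 15, 14 are not pairwise coprime, so CRT works modulo lcm(m_i) when all pairwise compatibility conditions hold.
Pairwise compatibility: gcd(m_i, m_j) must divide a_i - a_j for every pair.
Merge one congruence at a time:
  Start: x ≡ 8 (mod 10).
  Combine with x ≡ 13 (mod 15): gcd(10, 15) = 5; 13 - 8 = 5, which IS divisible by 5, so compatible.
    Write x = 8 + 10·t and substitute into x ≡ 13 (mod 15): 10·t ≡ 13 − 8 = 5 (mod 15).
    Divide the congruence (and modulus) by g = 5: 2·t ≡ 1 (mod 3).
    The inverse of 2 mod 3 is 2 (since 2·2 = 4 = 1·3 + 1), so t ≡ 2·1 = 2 ≡ 2 (mod 3).
    Then x = 8 + 10·2 = 28, valid modulo lcm(10, 15) = 30: x ≡ 28 (mod 30).
  Combine with x ≡ 6 (mod 14): gcd(30, 14) = 2; 6 - 28 = -22, which IS divisible by 2, so compatible.
    Write x = 28 + 30·t and substitute into x ≡ 6 (mod 14): 30·t ≡ 6 − 28 = -22 (mod 14).
    Divide the congruence (and modulus) by g = 2: 15·t ≡ -11 (mod 7).
    Reduce coefficients mod 7: 1·t ≡ 3 (mod 7).
    So t ≡ 3 (mod 7).
    Then x = 28 + 30·3 = 118, valid modulo lcm(30, 14) = 210: x ≡ 118 (mod 210).
Verify: 118 mod 10 = 8, 118 mod 15 = 13, 118 mod 14 = 6.

x ≡ 118 (mod 210).


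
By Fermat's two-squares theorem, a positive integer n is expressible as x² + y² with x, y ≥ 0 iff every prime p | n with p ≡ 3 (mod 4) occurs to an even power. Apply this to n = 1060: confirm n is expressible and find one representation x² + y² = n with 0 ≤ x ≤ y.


Step 1: Factor n = 1060 = 2^2 · 5 · 53.
Step 2: Check the mod-4 condition on each prime factor: 2 = 2 (special); 5 ≡ 1 (mod 4), exponent 1; 53 ≡ 1 (mod 4), exponent 1.
All primes ≡ 3 (mod 4) appear to even exponent (or don't appear), so by the two-squares theorem n IS expressible as a sum of two squares.
Step 3: Build a representation. Group n = k² · m with k = 2 and m = 5 · 53 = 265 (a product of primes ≡ 1 (mod 4)); a representation of m scales to one of n via (k·x)² + (k·y)² = k²(x² + y²). Each prime p ≡ 1 (mod 4) is itself a sum of two squares; find a² by testing p − a² for a perfect square:
  5: 5 − 1² = 4 = 2² ⇒ 5 = 1² + 2².
  53: 53 − 1² = 52, 53 − 2² = 49 = 7² ⇒ 53 = 2² + 7².
  Combine using the Brahmagupta–Fibonacci identity (a² + b²)(c² + d²) = (ac − bd)² + (ad + bc)² = (ac + bd)² + (ad − bc)²:
  5 · 53 = 265: from (1² + 2²)(2² + 7²), take (1·2 − 2·7, 1·7 + 2·2) = (2 − 14, 7 + 4) = (-12, 11); dropping signs (only squares matter) gives (12, 11); check 12² + 11² = 144 + 121 = 265 ✓.
  Scale by k = 2: (2·12, 2·11) = (24, 22).
Step 4: Order so x ≤ y and verify: 22² + 24² = 484 + 576 = 1060 = n. ✓

n = 1060 = 22² + 24² (one valid representation with x ≤ y).


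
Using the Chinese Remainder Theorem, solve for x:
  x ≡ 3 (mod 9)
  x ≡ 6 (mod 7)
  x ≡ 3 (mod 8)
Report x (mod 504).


Moduli 9, 7, 8 are pairwise coprime; by CRT there is a unique solution modulo M = 9 · 7 · 8 = 504.
Solve pairwise, accumulating the modulus:
  Start with x ≡ 3 (mod 9).
  Combine with x ≡ 6 (mod 7): since gcd(9, 7) = 1, we get a unique residue mod 63.
    Write x = 3 + 9·t and substitute into x ≡ 6 (mod 7): 9·t ≡ 6 − 3 = 3 (mod 7).
    Reduce coefficients mod 7: 2·t ≡ 3 (mod 7).
    The inverse of 2 mod 7 is 4 (since 2·4 = 8 = 1·7 + 1), so t ≡ 4·3 = 12 ≡ 5 (mod 7).
    Then x = 3 + 9·5 = 48, valid modulo lcm(9, 7) = 63: x ≡ 48 (mod 63).
  Combine with x ≡ 3 (mod 8): since gcd(63, 8) = 1, we get a unique residue mod 504.
    Write x = 48 + 63·t and substitute into x ≡ 3 (mod 8): 63·t ≡ 3 − 48 = -45 (mod 8).
    Reduce coefficients mod 8: 7·t ≡ 3 (mod 8).
    The inverse of 7 mod 8 is 7 (since 7·7 = 49 = 6·8 + 1), so t ≡ 7·3 = 21 ≡ 5 (mod 8).
    Then x = 48 + 63·5 = 363, valid modulo lcm(63, 8) = 504: x ≡ 363 (mod 504).
Verify: 363 mod 9 = 3 ✓, 363 mod 7 = 6 ✓, 363 mod 8 = 3 ✓.

x ≡ 363 (mod 504).


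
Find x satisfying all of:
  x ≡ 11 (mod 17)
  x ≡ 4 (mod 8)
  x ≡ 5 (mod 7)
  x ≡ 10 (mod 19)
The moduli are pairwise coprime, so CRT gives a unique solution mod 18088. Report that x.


Product of moduli M = 17 · 8 · 7 · 19 = 18088.
Merge one congruence at a time:
  Start: x ≡ 11 (mod 17).
  Combine with x ≡ 4 (mod 8); new modulus lcm = 136.
    Write x = 11 + 17·t and substitute into x ≡ 4 (mod 8): 17·t ≡ 4 − 11 = -7 (mod 8).
    Reduce coefficients mod 8: 1·t ≡ 1 (mod 8).
    So t ≡ 1 (mod 8).
    Then x = 11 + 17·1 = 28, valid modulo lcm(17, 8) = 136: x ≡ 28 (mod 136).
  Combine with x ≡ 5 (mod 7); new modulus lcm = 952.
    Write x = 28 + 136·t and substitute into x ≡ 5 (mod 7): 136·t ≡ 5 − 28 = -23 (mod 7).
    Reduce coefficients mod 7: 3·t ≡ 5 (mod 7).
    The inverse of 3 mod 7 is 5 (since 3·5 = 15 = 2·7 + 1), so t ≡ 5·5 = 25 ≡ 4 (mod 7).
    Then x = 28 + 136·4 = 572, valid modulo lcm(136, 7) = 952: x ≡ 572 (mod 952).
  Combine with x ≡ 10 (mod 19); new modulus lcm = 18088.
    Write x = 572 + 952·t and substitute into x ≡ 10 (mod 19): 952·t ≡ 10 − 572 = -562 (mod 19).
    Reduce coefficients mod 19: 2·t ≡ 8 (mod 19).
    The inverse of 2 mod 19 is 10 (since 2·10 = 20 = 1·19 + 1), so t ≡ 10·8 = 80 ≡ 4 (mod 19).
    Then x = 572 + 952·4 = 4380, valid modulo lcm(952, 19) = 18088: x ≡ 4380 (mod 18088).
Verify against each original: 4380 mod 17 = 11, 4380 mod 8 = 4, 4380 mod 7 = 5, 4380 mod 19 = 10.

x ≡ 4380 (mod 18088).


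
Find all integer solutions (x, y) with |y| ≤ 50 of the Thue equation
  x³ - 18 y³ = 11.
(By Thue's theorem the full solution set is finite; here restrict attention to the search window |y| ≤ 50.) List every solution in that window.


The equation is x³ - 18y³ = 11. For fixed y, x³ = 18·y³ + 11, so a solution requires the RHS to be a perfect cube.
Strategy: iterate y from -50 to 50, compute RHS = 18·y³ + 11, and check whether it is a (positive or negative) perfect cube.
Check small values of y:
  y = 0: RHS = 11 is not a perfect cube.
  y = 1: RHS = 29 is not a perfect cube.
  y = -1: RHS = -7 is not a perfect cube.
  y = 2: RHS = 155 is not a perfect cube.
  y = -2: RHS = -133 is not a perfect cube.
  y = 3: RHS = 497 is not a perfect cube.
  y = -3: RHS = -475 is not a perfect cube.
Continuing the search up to |y| = 50 finds no solutions either.
No (x, y) in the scanned range satisfies the equation.

No integer solutions with |y| ≤ 50.


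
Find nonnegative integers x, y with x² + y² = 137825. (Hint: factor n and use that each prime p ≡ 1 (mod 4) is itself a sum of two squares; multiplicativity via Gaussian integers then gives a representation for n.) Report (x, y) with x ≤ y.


Step 1: Factor n = 137825 = 5^2 · 37 · 149.
Step 2: Check the mod-4 condition on each prime factor: 5 ≡ 1 (mod 4), exponent 2; 37 ≡ 1 (mod 4), exponent 1; 149 ≡ 1 (mod 4), exponent 1.
All primes ≡ 3 (mod 4) appear to even exponent (or don't appear), so by the two-squares theorem n IS expressible as a sum of two squares.
Step 3: Build a representation. Group n = k² · m with k = 5 and m = 37 · 149 = 5513 (a product of primes ≡ 1 (mod 4)); a representation of m scales to one of n via (k·x)² + (k·y)² = k²(x² + y²). Each prime p ≡ 1 (mod 4) is itself a sum of two squares; find a² by testing p − a² for a perfect square:
  37: 37 − 1² = 36 = 6² ⇒ 37 = 1² + 6².
  149: 149 − 1² = 148, 149 − 2² = 145, 149 − 3² = 140, 149 − 4² = 133, 149 − 5² = 124, 149 − 6² = 113, 149 − 7² = 100 = 10² ⇒ 149 = 7² + 10².
  Combine using the Brahmagupta–Fibonacci identity (a² + b²)(c² + d²) = (ac − bd)² + (ad + bc)² = (ac + bd)² + (ad − bc)²:
  37 · 149 = 5513: from (1² + 6²)(7² + 10²), take (1·7 − 6·10, 1·10 + 6·7) = (7 − 60, 10 + 42) = (-53, 52); dropping signs (only squares matter) gives (53, 52); check 53² + 52² = 2809 + 2704 = 5513 ✓.
  Scale by k = 5: (5·53, 5·52) = (265, 260).
Step 4: Order so x ≤ y and verify: 260² + 265² = 67600 + 70225 = 137825 = n. ✓

n = 137825 = 260² + 265² (one valid representation with x ≤ y).


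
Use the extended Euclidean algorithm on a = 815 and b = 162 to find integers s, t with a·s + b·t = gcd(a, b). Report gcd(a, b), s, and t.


Euclidean algorithm on (815, 162) — divide until remainder is 0:
  815 = 5 · 162 + 5
  162 = 32 · 5 + 2
  5 = 2 · 2 + 1
  2 = 2 · 1 + 0
gcd(815, 162) = 1.
Track Bezout coefficients alongside the remainders: start with r₀ = 815 = a·1 + b·0 (s = 1, t = 0) and r₁ = 162 = a·0 + b·1 (s = 0, t = 1); each new remainder r_{k+1} = r_{k-1} − q_k·r_k inherits s_{k+1} = s_{k-1} − q_k·s_k, t_{k+1} = t_{k-1} − q_k·t_k, so r_k = a·s_k + b·t_k at every step:
  q = 5: r = 5, s = 1 − 5·0 = 1, t = 0 − 5·1 = -5  (check: 815·1 + 162·(-5) = 5)
  q = 32: r = 2, s = 0 − 32·1 = -32, t = 1 − 32·(-5) = 161  (check: 815·(-32) + 162·161 = 2)
  q = 2: r = 1, s = 1 − 2·(-32) = 65, t = -5 − 2·161 = -327  (check: 815·65 + 162·(-327) = 1)
The row with r = 1 (the gcd) gives the Bezout coefficients s = 65, t = -327.
Result: 815 · (65) + 162 · (-327) = 1.

gcd(815, 162) = 1; s = 65, t = -327 (check: 815·65 + 162·(-327) = 1).


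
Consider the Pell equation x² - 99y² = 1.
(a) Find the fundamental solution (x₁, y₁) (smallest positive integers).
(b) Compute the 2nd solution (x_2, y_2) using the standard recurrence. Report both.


Step 1: Find the fundamental solution (x₁, y₁) of x² - 99y² = 1.
  Expand √99 as a continued fraction. a₀ = ⌊√99⌋ = 9; iterate m_{k+1} = d_k·a_k − m_k, d_{k+1} = (99 − m_{k+1}²)/d_k, a_{k+1} = ⌊(a₀ + m_{k+1})/d_{k+1}⌋ (starting m₀ = 0, d₀ = 1), with convergents p_k = a_k·p_{k-1} + p_{k-2}, q_k = a_k·q_{k-1} + q_{k-2} (p₋₁ = 1, q₋₁ = 0):
  k = 0: a₀ = 9; p₀/q₀ = 9/1; p₀² − 99·q₀² = 81 − 99 = -18.
  k = 1: m = 9, d = 18, a = ⌊(9 + 9)/18⌋ = 1; p/q = (1·9 + 1)/(1·1 + 0) = 10/1; p² − 99·q² = 100 − 99 = 1.
  The first convergent with p² − 99·q² = 1 gives the fundamental solution (x₁, y₁) = (10, 1).
Step 2: Apply the recurrence (x_{n+1}, y_{n+1}) = (x₁x_n + 99y₁y_n, x₁y_n + y₁x_n) repeatedly.
  From (x_1, y_1) = (10, 1): x_2 = 10·10 + 99·1·1 = 199; y_2 = 10·1 + 1·10 = 20.
Step 3: Verify x_2² - 99·y_2² = 39601 - 39600 = 1 (should be 1). ✓

(x_1, y_1) = (10, 1); (x_2, y_2) = (199, 20).


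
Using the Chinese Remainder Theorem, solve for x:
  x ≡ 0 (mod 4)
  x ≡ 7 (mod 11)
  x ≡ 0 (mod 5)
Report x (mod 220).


Moduli 4, 11, 5 are pairwise coprime; by CRT there is a unique solution modulo M = 4 · 11 · 5 = 220.
Solve pairwise, accumulating the modulus:
  Start with x ≡ 0 (mod 4).
  Combine with x ≡ 7 (mod 11): since gcd(4, 11) = 1, we get a unique residue mod 44.
    Write x = 0 + 4·t and substitute into x ≡ 7 (mod 11): 4·t ≡ 7 − 0 = 7 (mod 11).
    The inverse of 4 mod 11 is 3 (since 4·3 = 12 = 1·11 + 1), so t ≡ 3·7 = 21 ≡ 10 (mod 11).
    Then x = 0 + 4·10 = 40, valid modulo lcm(4, 11) = 44: x ≡ 40 (mod 44).
  Combine with x ≡ 0 (mod 5): since gcd(44, 5) = 1, we get a unique residue mod 220.
    Write x = 40 + 44·t and substitute into x ≡ 0 (mod 5): 44·t ≡ 0 − 40 = -40 (mod 5).
    Reduce coefficients mod 5: 4·t ≡ 0 (mod 5).
    The inverse of 4 mod 5 is 4 (since 4·4 = 16 = 3·5 + 1), so t ≡ 4·0 = 0 ≡ 0 (mod 5).
    Then x = 40 + 44·0 = 40, valid modulo lcm(44, 5) = 220: x ≡ 40 (mod 220).
Verify: 40 mod 4 = 0 ✓, 40 mod 11 = 7 ✓, 40 mod 5 = 0 ✓.

x ≡ 40 (mod 220).


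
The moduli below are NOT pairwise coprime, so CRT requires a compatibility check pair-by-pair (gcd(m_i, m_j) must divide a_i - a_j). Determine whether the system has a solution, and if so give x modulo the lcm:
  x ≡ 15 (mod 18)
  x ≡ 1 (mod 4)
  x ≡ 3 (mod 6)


Moduli 18, 4, 6 are not pairwise coprime, so CRT works modulo lcm(m_i) when all pairwise compatibility conditions hold.
Pairwise compatibility: gcd(m_i, m_j) must divide a_i - a_j for every pair.
Merge one congruence at a time:
  Start: x ≡ 15 (mod 18).
  Combine with x ≡ 1 (mod 4): gcd(18, 4) = 2; 1 - 15 = -14, which IS divisible by 2, so compatible.
    Write x = 15 + 18·t and substitute into x ≡ 1 (mod 4): 18·t ≡ 1 − 15 = -14 (mod 4).
    Divide the congruence (and modulus) by g = 2: 9·t ≡ -7 (mod 2).
    Reduce coefficients mod 2: 1·t ≡ 1 (mod 2).
    So t ≡ 1 (mod 2).
    Then x = 15 + 18·1 = 33, valid modulo lcm(18, 4) = 36: x ≡ 33 (mod 36).
  Combine with x ≡ 3 (mod 6): gcd(36, 6) = 6; 3 - 33 = -30, which IS divisible by 6, so compatible.
    Write x = 33 + 36·t and substitute into x ≡ 3 (mod 6): 36·t ≡ 3 − 33 = -30 (mod 6).
    Divide the congruence (and modulus) by g = 6: 6·t ≡ -5 (mod 1).
    Modulo 1 every t works; take t = 0.
    Then x = 33 + 36·0 = 33, valid modulo lcm(36, 6) = 36: x ≡ 33 (mod 36).
Verify: 33 mod 18 = 15, 33 mod 4 = 1, 33 mod 6 = 3.

x ≡ 33 (mod 36).


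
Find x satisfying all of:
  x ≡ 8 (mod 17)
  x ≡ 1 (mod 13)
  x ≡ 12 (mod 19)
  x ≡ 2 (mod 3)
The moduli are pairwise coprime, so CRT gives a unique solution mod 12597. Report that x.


Product of moduli M = 17 · 13 · 19 · 3 = 12597.
Merge one congruence at a time:
  Start: x ≡ 8 (mod 17).
  Combine with x ≡ 1 (mod 13); new modulus lcm = 221.
    Write x = 8 + 17·t and substitute into x ≡ 1 (mod 13): 17·t ≡ 1 − 8 = -7 (mod 13).
    Reduce coefficients mod 13: 4·t ≡ 6 (mod 13).
    The inverse of 4 mod 13 is 10 (since 4·10 = 40 = 3·13 + 1), so t ≡ 10·6 = 60 ≡ 8 (mod 13).
    Then x = 8 + 17·8 = 144, valid modulo lcm(17, 13) = 221: x ≡ 144 (mod 221).
  Combine with x ≡ 12 (mod 19); new modulus lcm = 4199.
    Write x = 144 + 221·t and substitute into x ≡ 12 (mod 19): 221·t ≡ 12 − 144 = -132 (mod 19).
    Reduce coefficients mod 19: 12·t ≡ 1 (mod 19).
    The inverse of 12 mod 19 is 8 (since 12·8 = 96 = 5·19 + 1), so t ≡ 8·1 = 8 ≡ 8 (mod 19).
    Then x = 144 + 221·8 = 1912, valid modulo lcm(221, 19) = 4199: x ≡ 1912 (mod 4199).
  Combine with x ≡ 2 (mod 3); new modulus lcm = 12597.
    Write x = 1912 + 4199·t and substitute into x ≡ 2 (mod 3): 4199·t ≡ 2 − 1912 = -1910 (mod 3).
    Reduce coefficients mod 3: 2·t ≡ 1 (mod 3).
    The inverse of 2 mod 3 is 2 (since 2·2 = 4 = 1·3 + 1), so t ≡ 2·1 = 2 ≡ 2 (mod 3).
    Then x = 1912 + 4199·2 = 10310, valid modulo lcm(4199, 3) = 12597: x ≡ 10310 (mod 12597).
Verify against each original: 10310 mod 17 = 8, 10310 mod 13 = 1, 10310 mod 19 = 12, 10310 mod 3 = 2.

x ≡ 10310 (mod 12597).
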